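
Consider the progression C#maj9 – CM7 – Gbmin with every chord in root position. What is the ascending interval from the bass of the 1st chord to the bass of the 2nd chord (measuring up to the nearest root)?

diminished 8th

The roots are C# and C.
From C# to C: 11 semitones over an octave = diminished.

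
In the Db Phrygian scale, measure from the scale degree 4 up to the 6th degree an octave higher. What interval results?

Db phrygian: Db Ebb Fb Gb Ab Bbb Cb.
Scale degree 4 = Gb; 6th scale degree (up an octave) = Bbb.
Gb up to Bbb is 15 semitones, a half step narrower than a major tenth, so the interval is minor.

minor 10th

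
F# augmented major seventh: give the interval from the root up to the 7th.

major 7th

The chord tones of F#+maj7 are F#–A#–C##–E#.
The root is F# and the 7th is E#.
Counting 7 letters and 11 half steps from F# gives a major seventh.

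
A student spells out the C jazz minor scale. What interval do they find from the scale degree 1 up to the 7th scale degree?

Spelling the C jazz minor scale: C D E♭ F G A B.
Scale degree 1 = C; degree 7 = B.
C up to B spans 7 letter names and 11 semitones — a major seventh.

major seventh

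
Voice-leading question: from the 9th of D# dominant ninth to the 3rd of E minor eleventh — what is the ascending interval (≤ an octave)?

D# dominant ninth has E# as its 9th, and E minor eleventh has G as its 3rd.
From E# to G: 2 semitones over a third = diminished.

d3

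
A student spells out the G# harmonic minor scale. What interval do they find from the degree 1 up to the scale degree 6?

Spelling the G# harmonic minor scale: G# A# B C# D# E F##.
The degree 1 is G# and the degree 6 is E.
6 letter names make it a sixth; at 8 semitones (a half step narrower than major) the quality is minor.

minor 6th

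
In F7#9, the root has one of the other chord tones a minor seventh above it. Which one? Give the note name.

Eb

Spelling the chord: F–A–C–E♭–G♯.
The root is F. A minor seventh above F is E♭.
E♭ is the chord's 7th.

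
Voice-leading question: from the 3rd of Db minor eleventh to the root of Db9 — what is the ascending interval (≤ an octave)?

major sixth

The 3rd of Db minor eleventh is Fb; the root of Db9 is Db.
From Fb to Db is 9 semitones, exactly the major sixth.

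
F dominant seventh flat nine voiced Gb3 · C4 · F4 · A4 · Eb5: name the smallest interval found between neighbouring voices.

Adjacent intervals: Gb3→C4 = augmented fourth; C4→F4 = perfect fourth; F4→A4 = major third; A4→Eb5 = diminished fifth.
The smallest is F4 to A4, a major third (4 semitones).

major third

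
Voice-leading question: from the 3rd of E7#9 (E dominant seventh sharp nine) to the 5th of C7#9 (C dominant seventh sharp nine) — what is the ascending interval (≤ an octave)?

diminished 8th

The 3rd of E7#9 (E dominant seventh sharp nine) is G#; the 5th of C7#9 (C dominant seventh sharp nine) is G.
G# up to G is 11 semitones, a half step narrower than a perfect octave, so the interval is diminished.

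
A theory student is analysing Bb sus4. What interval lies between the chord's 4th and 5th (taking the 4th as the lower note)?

M2

Spelling the chord: Bb–Eb–F.
So we need the interval from Eb up to F.
Eb up to F spans 2 letter names and 2 semitones — a major second.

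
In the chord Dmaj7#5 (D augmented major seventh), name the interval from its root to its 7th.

The chord tones of Dmaj7#5 (D augmented major seventh) are D F# A# C#.
The root is D and the 7th is C#.
Counting 7 letters and 11 half steps from D gives a major seventh.

major 7th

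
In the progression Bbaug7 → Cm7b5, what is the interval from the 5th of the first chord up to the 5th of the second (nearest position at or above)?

diminished second

Bbaug7 has F# as its 5th, and Cm7b5 has Gb as its 5th.
F# up to Gb is 0 semitones, a whole step narrower than a major second, so the interval is diminished.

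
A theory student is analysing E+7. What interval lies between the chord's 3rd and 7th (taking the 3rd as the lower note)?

The chord tones of E augmented seventh are E, G♯, B♯, D.
So we need the interval from G♯ up to D.
5 letter names make it a fifth; at 6 semitones (a half step narrower than perfect) the quality is diminished.
That tritone between 3rd and 7th is what gives the dominant seventh its pull toward resolution.

diminished fifth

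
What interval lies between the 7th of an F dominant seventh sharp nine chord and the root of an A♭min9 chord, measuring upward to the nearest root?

F dominant seventh sharp nine has E♭ as its 7th, and A♭min9 has A♭ as its root.
From E♭ to A♭ is 5 semitones, exactly the perfect fourth.

perfect fourth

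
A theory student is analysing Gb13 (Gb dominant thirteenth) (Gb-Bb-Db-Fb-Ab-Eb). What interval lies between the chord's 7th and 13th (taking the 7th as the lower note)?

major seventh

So we need the interval from Fb up to Eb.
Counting 7 letters and 11 half steps from Fb gives a major seventh.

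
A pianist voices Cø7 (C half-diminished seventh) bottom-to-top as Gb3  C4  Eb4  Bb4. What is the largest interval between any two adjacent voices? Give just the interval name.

perfect 5th

Adjacent intervals: Gb3→C4 = augmented fourth; C4→Eb4 = minor third; Eb4→Bb4 = perfect fifth.
The largest is Eb4 to Bb4, a perfect fifth (7 semitones).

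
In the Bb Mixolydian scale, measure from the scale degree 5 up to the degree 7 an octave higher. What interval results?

Bb mixolydian: Bb C D Eb F G Ab.
Scale degree 5 = F; 7th scale degree (up an octave) = Ab.
10 letter names make it a tenth; at 15 semitones (a half step narrower than major) the quality is minor.

m10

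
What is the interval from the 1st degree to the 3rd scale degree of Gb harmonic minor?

Gb harmonic minor: Gb Ab Bbb Cb Db Ebb F.
So we need the interval from Gb up to Bbb.
From Gb to Bbb: 3 semitones over a third = minor.

minor 3rd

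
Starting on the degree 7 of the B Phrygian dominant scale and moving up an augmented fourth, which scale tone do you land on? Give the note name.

D#

The scale is B C D# E F# G A.
The degree 7 is A; an augmented fourth above that is D# — scale degree 3.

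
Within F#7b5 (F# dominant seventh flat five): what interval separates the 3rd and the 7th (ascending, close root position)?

F#7b5 is spelled F#, A#, C, E.
So we need the interval from A# up to E.
A# up to E is 6 semitones, a half step narrower than a perfect fifth, so the interval is diminished.
That tritone between 3rd and 7th is what gives the dominant seventh its pull toward resolution.

diminished 5th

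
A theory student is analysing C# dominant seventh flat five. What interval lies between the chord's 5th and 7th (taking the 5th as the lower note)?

Spelling the chord: C#, E#, G, B.
5th = G; 7th = B.
Counting 3 letters and 4 half steps from G gives a major third.

major third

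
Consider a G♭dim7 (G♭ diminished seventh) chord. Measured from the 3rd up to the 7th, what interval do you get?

The chord tones of G♭dim7 are G♭ B𝄫 D𝄫 F𝄫.
So we need the interval from B𝄫 up to F𝄫.
From B𝄫 to F𝄫: 6 semitones over a fifth = diminished.

diminished fifth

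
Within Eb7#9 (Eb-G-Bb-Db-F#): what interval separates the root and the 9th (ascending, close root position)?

The root is Eb and the 9th is F#.
Eb up to F# is 15 semitones, a half step wider than a major ninth, so the interval is augmented.

augmented ninth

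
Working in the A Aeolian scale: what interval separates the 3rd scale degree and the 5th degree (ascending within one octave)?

major third

Spelling the A Aeolian scale: A B C D E F G.
That puts C below E.
From C to E is 4 semitones, exactly the major third.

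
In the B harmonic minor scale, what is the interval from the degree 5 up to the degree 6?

minor 2nd

B harmonic minor: B C# D E F# G A#.
The degree 5 is F# and the scale degree 6 is G.
From F# to G: 1 semitone over a second = minor.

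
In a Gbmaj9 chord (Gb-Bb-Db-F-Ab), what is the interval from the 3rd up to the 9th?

minor seventh

That puts Bb below Ab.
From Bb to Ab: 10 semitones over a seventh = minor.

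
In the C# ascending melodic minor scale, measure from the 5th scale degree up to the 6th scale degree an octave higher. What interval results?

The scale runs C# D# E F# G# A# B#.
The 5th scale degree is G# and the 6th degree (up an octave) is A#.
From G# to A# is 14 semitones, exactly the major ninth.

major ninth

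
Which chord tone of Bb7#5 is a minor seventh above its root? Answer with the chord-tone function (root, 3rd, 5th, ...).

Bb7#5: Bb–D–F#–Ab.
The root is Bb. A minor seventh above Bb is Ab.
Ab is the chord's 7th.

7th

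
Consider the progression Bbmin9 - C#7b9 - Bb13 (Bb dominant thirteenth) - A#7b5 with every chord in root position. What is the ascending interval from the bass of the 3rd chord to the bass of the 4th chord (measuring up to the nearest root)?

The roots are Bb and A#.
Bb up to A# is 12 semitones, a half step wider than a major seventh, so the interval is augmented.

A7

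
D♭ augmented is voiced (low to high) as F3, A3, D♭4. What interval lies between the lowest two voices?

major third

Those voices are F3 and A3.
F up to A spans 3 letter names and 4 semitones — a major third.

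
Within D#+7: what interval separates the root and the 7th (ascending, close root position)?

Spelling the chord: D#, F##, A##, C#.
Root = D#; 7th = C#.
From D# to C#: 10 semitones over a seventh = minor.

minor seventh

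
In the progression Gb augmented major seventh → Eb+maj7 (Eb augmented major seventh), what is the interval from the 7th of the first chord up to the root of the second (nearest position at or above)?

minor seventh

Gb augmented major seventh has F as its 7th, and Eb+maj7 (Eb augmented major seventh) has Eb as its root.
F up to Eb is 10 semitones, a half step narrower than a major seventh, so the interval is minor.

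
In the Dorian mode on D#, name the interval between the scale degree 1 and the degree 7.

Spelling the Dorian mode on D#: D# E# F# G# A# B# C#.
The scale degree 1 is D# and the 7th degree is C#.
D# up to C# is 10 semitones, a half step narrower than a major seventh, so the interval is minor.

minor seventh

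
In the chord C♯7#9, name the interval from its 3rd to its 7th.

The chord tones of C♯7#9 are C♯ E♯ G♯ B D𝄪.
The 3rd is E♯ and the 7th is B.
5 letter names make it a fifth; at 6 semitones (a half step narrower than perfect) the quality is diminished.

d5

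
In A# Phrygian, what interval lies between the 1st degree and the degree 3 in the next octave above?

minor tenth

The scale runs A# B C# D# E# F# G#.
So we need the interval from A# up to C#.
From A# to C#: 15 semitones over a tenth = minor.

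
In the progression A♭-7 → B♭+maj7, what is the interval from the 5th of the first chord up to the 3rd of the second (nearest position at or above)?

major seventh

The 5th of A♭-7 is E♭; the 3rd of B♭+maj7 is D.
From E♭ to D is 11 semitones, exactly the major seventh.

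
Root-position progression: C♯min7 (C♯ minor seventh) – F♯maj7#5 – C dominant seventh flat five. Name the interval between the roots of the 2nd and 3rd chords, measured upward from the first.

diminished 5th

The roots are F♯ and C.
5 letter names make it a fifth; at 6 semitones (a half step narrower than perfect) the quality is diminished.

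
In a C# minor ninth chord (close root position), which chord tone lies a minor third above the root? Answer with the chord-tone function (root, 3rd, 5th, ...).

3rd

The chord tones of C#m9 are C#–E–G#–B–D#.
The root is C#. A minor third above C# is E.
E is the chord's 3rd.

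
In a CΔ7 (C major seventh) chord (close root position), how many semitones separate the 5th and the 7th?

The chord tones of C major seventh are C–E–G–B.
G to B is a major third: 4 semitones.

4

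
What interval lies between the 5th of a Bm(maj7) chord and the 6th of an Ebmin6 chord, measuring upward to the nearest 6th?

The 5th of Bm(maj7) is F#; the 6th of Ebmin6 is C.
5 letter names make it a fifth; at 6 semitones (a half step narrower than perfect) the quality is diminished.

diminished fifth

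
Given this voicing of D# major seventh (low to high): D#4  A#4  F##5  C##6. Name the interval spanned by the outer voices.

The outer voices are D#4 and C##6.
From D# to C## is 23 semitones, exactly the major fourteenth.

M14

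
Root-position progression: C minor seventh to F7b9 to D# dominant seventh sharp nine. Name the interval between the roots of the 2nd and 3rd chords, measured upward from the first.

The roots are F and D#.
From F to D#: 10 semitones over a sixth = augmented.

A6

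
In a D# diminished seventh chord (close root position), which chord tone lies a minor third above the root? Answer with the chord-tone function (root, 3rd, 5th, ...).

3rd

D#dim7: D#–F#–A–C.
The root is D#. A minor third above D# is F#.
F# is the chord's 3rd.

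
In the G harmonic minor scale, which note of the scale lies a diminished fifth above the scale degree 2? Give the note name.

Eb

The scale is G A Bb C D Eb F#.
The scale degree 2 is A; a diminished fifth above that is Eb — scale degree 6.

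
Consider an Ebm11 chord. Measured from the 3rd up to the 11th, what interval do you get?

M9

Ebm11 (Eb minor eleventh): Eb-Gb-Bb-Db-F-Ab.
The 3rd is Gb and the 11th is Ab.
Counting 9 letters and 14 half steps from Gb gives a major ninth.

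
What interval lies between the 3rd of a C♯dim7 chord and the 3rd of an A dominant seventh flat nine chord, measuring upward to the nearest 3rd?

major sixth

The 3rd of C♯dim7 is E; the 3rd of A dominant seventh flat nine is C♯.
Counting 6 letters and 9 half steps from E gives a major sixth.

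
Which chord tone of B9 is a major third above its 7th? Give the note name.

The chord tones of B dominant ninth are B, D#, F#, A, C#.
The 7th is A. A major third above A is C#.
C# is the chord's 9th.

C#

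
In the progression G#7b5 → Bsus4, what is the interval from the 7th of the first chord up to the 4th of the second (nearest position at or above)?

m7

The 7th of G#7b5 is F#; the 4th of Bsus4 is E.
From F# to E: 10 semitones over a seventh = minor.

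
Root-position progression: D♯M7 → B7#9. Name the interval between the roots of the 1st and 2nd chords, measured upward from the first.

minor sixth

The roots are D♯ and B.
From D♯ to B: 8 semitones over a sixth = minor.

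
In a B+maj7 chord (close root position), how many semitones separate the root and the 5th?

8

B+maj7 is spelled B-D♯-F𝄪-A♯.
B to F𝄪 is an augmented fifth: 8 semitones.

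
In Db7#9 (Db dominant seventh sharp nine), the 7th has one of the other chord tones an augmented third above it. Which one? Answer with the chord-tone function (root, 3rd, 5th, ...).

Db7#9 (Db dominant seventh sharp nine) is spelled Db–F–Ab–Cb–E.
The 7th is Cb. An augmented third above Cb is E.
E is the chord's 9th.

9th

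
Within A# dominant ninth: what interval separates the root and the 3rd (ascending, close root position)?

major 3rd

A#9: A#–C##–E#–G#–B#.
So we need the interval from A# up to C##.
A# up to C## spans 3 letter names and 4 semitones — a major third.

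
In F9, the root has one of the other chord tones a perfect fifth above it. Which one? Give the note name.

C

F9 (F dominant ninth) is spelled F–A–C–Eb–G.
The root is F. A perfect fifth above F is C.
C is the chord's 5th.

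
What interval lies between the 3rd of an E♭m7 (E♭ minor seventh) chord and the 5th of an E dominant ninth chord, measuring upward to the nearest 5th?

augmented third

E♭m7 (E♭ minor seventh) has G♭ as its 3rd, and E dominant ninth has B as its 5th.
3 letter names make it a third; at 5 semitones (a half step wider than major) the quality is augmented.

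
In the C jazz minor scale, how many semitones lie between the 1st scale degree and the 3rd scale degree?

3

The scale is C D Eb F G A B.
C up to Eb is a minor third — 3 semitones.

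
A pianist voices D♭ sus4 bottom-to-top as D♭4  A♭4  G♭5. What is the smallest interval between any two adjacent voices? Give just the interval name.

perfect fifth

Adjacent intervals: D♭4→A♭4 = perfect fifth; A♭4→G♭5 = minor seventh.
The smallest is D♭4 to A♭4, a perfect fifth (7 semitones).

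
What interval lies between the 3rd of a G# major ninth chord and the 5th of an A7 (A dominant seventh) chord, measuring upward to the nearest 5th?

diminished 4th

The 3rd of G# major ninth is B#; the 5th of A7 (A dominant seventh) is E.
4 letter names make it a fourth; at 4 semitones (a half step narrower than perfect) the quality is diminished.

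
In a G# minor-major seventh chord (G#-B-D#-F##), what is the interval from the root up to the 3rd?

Root = G#; 3rd = B.
From G# to B: 3 semitones over a third = minor.

m3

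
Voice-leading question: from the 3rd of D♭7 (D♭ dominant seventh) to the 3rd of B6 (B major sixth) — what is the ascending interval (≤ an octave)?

D♭7 (D♭ dominant seventh) has F as its 3rd, and B6 (B major sixth) has D♯ as its 3rd.
6 letter names make it a sixth; at 10 semitones (a half step wider than major) the quality is augmented.

augmented 6th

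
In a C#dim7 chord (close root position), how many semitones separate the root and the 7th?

C#dim7 (C# diminished seventh) is spelled C#-E-G-Bb.
C# to Bb is a diminished seventh: 9 semitones.

9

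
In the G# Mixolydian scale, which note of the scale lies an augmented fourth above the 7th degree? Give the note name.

B#

The scale is G# A# B# C# D# E# F#.
The 7th degree is F#; an augmented fourth above that is B# — scale degree 3.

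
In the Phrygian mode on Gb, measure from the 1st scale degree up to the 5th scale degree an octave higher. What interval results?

perfect twelfth

The scale runs Gb Abb Bbb Cb Db Ebb Fb.
That puts Gb below Db.
Counting 12 letters and 19 half steps from Gb gives a perfect twelfth.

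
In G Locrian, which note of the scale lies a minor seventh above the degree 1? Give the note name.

The scale is G Ab Bb C Db Eb F.
The degree 1 is G; a minor seventh above that is F — scale degree 7.

F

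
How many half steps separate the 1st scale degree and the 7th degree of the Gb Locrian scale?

The scale is Gb Abb Bbb Cb Dbb Ebb Fb.
Gb up to Fb is a minor seventh — 10 semitones.

10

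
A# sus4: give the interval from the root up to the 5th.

P5

A#sus4: A#-D#-E#.
That puts A# below E#.
Counting 5 letters and 7 half steps from A# gives a perfect fifth.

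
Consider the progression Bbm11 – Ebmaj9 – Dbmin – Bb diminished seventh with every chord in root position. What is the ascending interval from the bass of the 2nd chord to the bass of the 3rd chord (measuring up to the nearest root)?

minor seventh

The roots are Eb and Db.
Eb up to Db is 10 semitones, a half step narrower than a major seventh, so the interval is minor.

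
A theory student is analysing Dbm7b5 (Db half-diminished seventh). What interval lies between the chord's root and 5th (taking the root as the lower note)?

diminished fifth

Db half-diminished seventh is spelled Db-Fb-Abb-Cb.
The root is Db and the 5th is Abb.
From Db to Abb: 6 semitones over a fifth = diminished.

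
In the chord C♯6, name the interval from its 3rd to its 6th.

C♯6 (C♯ major sixth) is spelled C♯–E♯–G♯–A♯.
The 3rd is E♯ and the 6th is A♯.
E♯ up to A♯ spans 4 letter names and 5 semitones — a perfect fourth.

P4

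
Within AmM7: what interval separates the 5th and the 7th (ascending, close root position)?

major third

A minor-major seventh is spelled A C E G♯.
So we need the interval from E up to G♯.
From E to G♯ is 4 semitones, exactly the major third.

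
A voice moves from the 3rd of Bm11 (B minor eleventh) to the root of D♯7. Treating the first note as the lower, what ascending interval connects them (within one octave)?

The 3rd of Bm11 (B minor eleventh) is D; the root of D♯7 is D♯.
From D to D♯: 1 semitone over a unison = augmented.

augmented 1st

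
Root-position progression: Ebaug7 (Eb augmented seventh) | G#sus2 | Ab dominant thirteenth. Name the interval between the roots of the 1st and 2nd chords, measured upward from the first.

The roots are Eb and G#.
Eb up to G# is 5 semitones, a half step wider than a major third, so the interval is augmented.

augmented 3rd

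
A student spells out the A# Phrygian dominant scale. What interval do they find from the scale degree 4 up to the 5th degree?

major second

Spelling the A# Phrygian dominant scale: A# B C## D# E# F# G#.
So we need the interval from D# up to E#.
Counting 2 letters and 2 half steps from D# gives a major second.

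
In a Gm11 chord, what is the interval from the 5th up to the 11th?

minor 7th

The chord tones of G minor eleventh are G-Bb-D-F-A-C.
So we need the interval from D up to C.
D up to C is 10 semitones, a half step narrower than a major seventh, so the interval is minor.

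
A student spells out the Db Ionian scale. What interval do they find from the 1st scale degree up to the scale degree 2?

Spelling the Db Ionian scale: Db Eb F Gb Ab Bb C.
So we need the interval from Db up to Eb.
From Db to Eb is 2 semitones, exactly the major second.

major second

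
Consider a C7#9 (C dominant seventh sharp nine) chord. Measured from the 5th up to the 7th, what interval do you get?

minor third

C7#9: C–E–G–Bb–D#.
That puts G below Bb.
G up to Bb is 3 semitones, a half step narrower than a major third, so the interval is minor.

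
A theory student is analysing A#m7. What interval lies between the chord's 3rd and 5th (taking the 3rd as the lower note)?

The chord tones of A#m7 (A# minor seventh) are A#–C#–E#–G#.
The 3rd is C# and the 5th is E#.
From C# to E# is 4 semitones, exactly the major third.

M3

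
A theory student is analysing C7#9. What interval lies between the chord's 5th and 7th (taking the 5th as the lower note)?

minor third

The chord tones of C7#9 are C–E–G–Bb–D#.
The 5th is G and the 7th is Bb.
From G to Bb: 3 semitones over a third = minor.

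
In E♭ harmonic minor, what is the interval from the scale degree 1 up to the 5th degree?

Spelling E♭ harmonic minor: E♭ F G♭ A♭ B♭ C♭ D.
So we need the interval from E♭ up to B♭.
E♭ up to B♭ spans 5 letter names and 7 semitones — a perfect fifth.

perfect 5th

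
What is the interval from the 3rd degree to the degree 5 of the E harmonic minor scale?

The scale runs E F# G A B C D#.
3rd degree = G; 5th degree = B.
From G to B is 4 semitones, exactly the major third.

M3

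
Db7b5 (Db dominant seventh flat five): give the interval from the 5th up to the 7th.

major 3rd

The chord tones of Db7b5 (Db dominant seventh flat five) are Db-F-Abb-Cb.
That puts Abb below Cb.
Counting 3 letters and 4 half steps from Abb gives a major third.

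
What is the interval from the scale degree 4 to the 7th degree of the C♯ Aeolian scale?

perfect 4th

C♯ natural minor: C♯ D♯ E F♯ G♯ A B.
That puts F♯ below B.
From F♯ to B is 5 semitones, exactly the perfect fourth.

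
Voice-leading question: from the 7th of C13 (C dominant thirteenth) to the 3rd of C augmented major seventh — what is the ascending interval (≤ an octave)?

C13 (C dominant thirteenth) has Bb as its 7th, and C augmented major seventh has E as its 3rd.
4 letter names make it a fourth; at 6 semitones (a half step wider than perfect) the quality is augmented.

augmented fourth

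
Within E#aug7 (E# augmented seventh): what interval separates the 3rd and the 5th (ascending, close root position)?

major third

E#aug7 (E# augmented seventh) is spelled E#–G##–B##–D#.
The 3rd is G## and the 5th is B##.
G## up to B## spans 3 letter names and 4 semitones — a major third.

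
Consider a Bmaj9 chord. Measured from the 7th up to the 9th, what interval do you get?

m3

Bmaj9 (B major ninth) is spelled B-D#-F#-A#-C#.
The 7th is A# and the 9th is C#.
3 letter names make it a third; at 3 semitones (a half step narrower than major) the quality is minor.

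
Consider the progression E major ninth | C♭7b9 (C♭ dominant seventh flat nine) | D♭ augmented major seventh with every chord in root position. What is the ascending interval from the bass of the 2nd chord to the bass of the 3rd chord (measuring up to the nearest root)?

The roots are C♭ and D♭.
Counting 2 letters and 2 half steps from C♭ gives a major second.

major second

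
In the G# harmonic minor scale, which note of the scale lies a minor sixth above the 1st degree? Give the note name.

E

The scale is G# A# B C# D# E F##.
The 1st degree is G#; a minor sixth above that is E — scale degree 6.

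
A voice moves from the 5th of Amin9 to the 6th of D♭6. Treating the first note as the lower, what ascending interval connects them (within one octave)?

diminished fifth

Amin9 has E as its 5th, and D♭6 has B♭ as its 6th.
E up to B♭ is 6 semitones, a half step narrower than a perfect fifth, so the interval is diminished.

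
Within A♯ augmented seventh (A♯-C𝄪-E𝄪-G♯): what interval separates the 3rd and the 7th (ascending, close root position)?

diminished fifth

So we need the interval from C𝄪 up to G♯.
C𝄪 up to G♯ is 6 semitones, a half step narrower than a perfect fifth, so the interval is diminished.
That tritone between 3rd and 7th is what gives the dominant seventh its pull toward resolution.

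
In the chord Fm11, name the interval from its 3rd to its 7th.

perfect fifth

The chord tones of F minor eleventh are F A♭ C E♭ G B♭.
That puts A♭ below E♭.
A♭ up to E♭ spans 5 letter names and 7 semitones — a perfect fifth.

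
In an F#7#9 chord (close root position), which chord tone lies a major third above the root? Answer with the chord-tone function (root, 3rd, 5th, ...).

The chord tones of F# dominant seventh sharp nine are F#-A#-C#-E-G##.
The root is F#. A major third above F# is A#.
A# is the chord's 3rd.

3rd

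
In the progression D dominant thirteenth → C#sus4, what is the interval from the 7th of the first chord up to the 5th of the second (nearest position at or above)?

augmented fifth

D dominant thirteenth has C as its 7th, and C#sus4 has G# as its 5th.
5 letter names make it a fifth; at 8 semitones (a half step wider than perfect) the quality is augmented.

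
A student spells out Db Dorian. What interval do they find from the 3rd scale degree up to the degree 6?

augmented 4th

Spelling Db Dorian: Db Eb Fb Gb Ab Bb Cb.
The 3rd scale degree is Fb and the degree 6 is Bb.
4 letter names make it a fourth; at 6 semitones (a half step wider than perfect) the quality is augmented.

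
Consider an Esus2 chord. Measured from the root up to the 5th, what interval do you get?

perfect fifth

The chord tones of Esus2 are E-F#-B.
That puts E below B.
From E to B is 7 semitones, exactly the perfect fifth.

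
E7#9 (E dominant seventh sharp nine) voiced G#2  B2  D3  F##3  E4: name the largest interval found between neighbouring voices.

Adjacent intervals: G#2→B2 = minor third; B2→D3 = minor third; D3→F##3 = augmented third; F##3→E4 = diminished seventh.
The largest is F##3 to E4, a diminished seventh (9 semitones).

diminished 7th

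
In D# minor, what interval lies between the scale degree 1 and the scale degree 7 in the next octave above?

D# natural minor: D# E# F# G# A# B C#.
The scale degree 1 is D# and the degree 7 (up an octave) is C#.
14 letter names make it a fourteenth; at 22 semitones (a half step narrower than major) the quality is minor.

minor 14th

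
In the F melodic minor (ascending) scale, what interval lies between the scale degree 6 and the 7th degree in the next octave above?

M9

The scale runs F G Ab Bb C D E.
The scale degree 6 is D and the 7th degree (up an octave) is E.
D up to E spans 9 letter names and 14 semitones — a major ninth.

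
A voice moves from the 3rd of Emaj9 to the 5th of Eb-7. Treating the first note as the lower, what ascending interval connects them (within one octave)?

Emaj9 has G# as its 3rd, and Eb-7 has Bb as its 5th.
From G# to Bb: 2 semitones over a third = diminished.

diminished 3rd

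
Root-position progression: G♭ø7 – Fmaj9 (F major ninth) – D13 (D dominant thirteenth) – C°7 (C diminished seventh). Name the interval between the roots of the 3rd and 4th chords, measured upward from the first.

The roots are D and C.
D up to C is 10 semitones, a half step narrower than a major seventh, so the interval is minor.

minor 7th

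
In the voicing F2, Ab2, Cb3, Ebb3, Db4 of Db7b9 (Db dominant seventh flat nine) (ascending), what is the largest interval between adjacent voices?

Adjacent intervals: F2→Ab2 = minor third; Ab2→Cb3 = minor third; Cb3→Ebb3 = minor third; Ebb3→Db4 = major seventh.
The largest is Ebb3 to Db4, a major seventh (11 semitones).

M7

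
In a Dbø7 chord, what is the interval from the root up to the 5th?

diminished fifth

Db half-diminished seventh: Db Fb Abb Cb.
Root = Db; 5th = Abb.
From Db to Abb: 6 semitones over a fifth = diminished.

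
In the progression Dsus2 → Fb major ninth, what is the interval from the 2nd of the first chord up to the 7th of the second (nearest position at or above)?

diminished octave

The 2nd of Dsus2 is E; the 7th of Fb major ninth is Eb.
E up to Eb is 11 semitones, a half step narrower than a perfect octave, so the interval is diminished.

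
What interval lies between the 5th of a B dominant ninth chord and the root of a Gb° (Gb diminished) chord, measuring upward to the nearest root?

diminished second

B dominant ninth has F# as its 5th, and Gb° (Gb diminished) has Gb as its root.
From F# to Gb: 0 semitones over a second = diminished.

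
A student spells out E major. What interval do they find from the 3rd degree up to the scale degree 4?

The scale runs E F♯ G♯ A B C♯ D♯.
So we need the interval from G♯ up to A.
2 letter names make it a second; at 1 semitone (a half step narrower than major) the quality is minor.

m2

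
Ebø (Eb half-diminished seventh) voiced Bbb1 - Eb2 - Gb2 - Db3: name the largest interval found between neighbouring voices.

Adjacent intervals: Bbb1→Eb2 = augmented fourth; Eb2→Gb2 = minor third; Gb2→Db3 = perfect fifth.
The largest is Gb2 to Db3, a perfect fifth (7 semitones).

P5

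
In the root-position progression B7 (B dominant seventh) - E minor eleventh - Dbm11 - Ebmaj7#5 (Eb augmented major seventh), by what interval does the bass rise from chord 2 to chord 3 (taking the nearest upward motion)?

diminished seventh

The roots are E and Db.
7 letter names make it a seventh; at 9 semitones (a whole step narrower than major) the quality is diminished.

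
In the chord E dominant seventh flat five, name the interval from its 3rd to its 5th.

E7b5: E-G#-Bb-D.
The 3rd is G# and the 5th is Bb.
3 letter names make it a third; at 2 semitones (a whole step narrower than major) the quality is diminished.

diminished 3rd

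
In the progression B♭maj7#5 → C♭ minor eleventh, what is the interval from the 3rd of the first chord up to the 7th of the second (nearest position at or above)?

diminished sixth

B♭maj7#5 has D as its 3rd, and C♭ minor eleventh has B𝄫 as its 7th.
6 letter names make it a sixth; at 7 semitones (a whole step narrower than major) the quality is diminished.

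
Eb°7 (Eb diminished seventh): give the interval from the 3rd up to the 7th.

diminished 5th

Eb°7 (Eb diminished seventh): Eb Gb Bbb Dbb.
That puts Gb below Dbb.
Gb up to Dbb is 6 semitones, a half step narrower than a perfect fifth, so the interval is diminished.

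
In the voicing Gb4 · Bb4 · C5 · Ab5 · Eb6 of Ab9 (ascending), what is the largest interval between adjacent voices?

m6

Adjacent intervals: Gb4→Bb4 = major third; Bb4→C5 = major second; C5→Ab5 = minor sixth; Ab5→Eb6 = perfect fifth.
The largest is C5 to Ab5, a minor sixth (8 semitones).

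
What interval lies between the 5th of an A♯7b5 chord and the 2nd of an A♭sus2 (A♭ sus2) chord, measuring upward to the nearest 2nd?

The 5th of A♯7b5 is E; the 2nd of A♭sus2 (A♭ sus2) is B♭.
E up to B♭ is 6 semitones, a half step narrower than a perfect fifth, so the interval is diminished.

diminished fifth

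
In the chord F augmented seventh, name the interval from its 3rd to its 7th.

The chord tones of Faug7 are F, A, C#, Eb.
3rd = A; 7th = Eb.
From A to Eb: 6 semitones over a fifth = diminished.
That tritone between 3rd and 7th is what gives the dominant seventh its pull toward resolution.

diminished fifth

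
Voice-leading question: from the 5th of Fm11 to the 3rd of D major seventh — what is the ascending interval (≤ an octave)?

Fm11 has C as its 5th, and D major seventh has F♯ as its 3rd.
4 letter names make it a fourth; at 6 semitones (a half step wider than perfect) the quality is augmented.

augmented fourth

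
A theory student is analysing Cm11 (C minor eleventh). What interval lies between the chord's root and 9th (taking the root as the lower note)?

The chord tones of C minor eleventh are C-E♭-G-B♭-D-F.
Root = C; 9th = D.
C up to D spans 9 letter names and 14 semitones — a major ninth.

M9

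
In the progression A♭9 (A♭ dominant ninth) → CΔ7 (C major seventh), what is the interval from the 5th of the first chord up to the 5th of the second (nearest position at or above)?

major 3rd

A♭9 (A♭ dominant ninth) has E♭ as its 5th, and CΔ7 (C major seventh) has G as its 5th.
Counting 3 letters and 4 half steps from E♭ gives a major third.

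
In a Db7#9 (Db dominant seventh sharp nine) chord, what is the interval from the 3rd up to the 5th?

m3

Db7#9 (Db dominant seventh sharp nine) is spelled Db–F–Ab–Cb–E.
The 3rd is F and the 5th is Ab.
F up to Ab is 3 semitones, a half step narrower than a major third, so the interval is minor.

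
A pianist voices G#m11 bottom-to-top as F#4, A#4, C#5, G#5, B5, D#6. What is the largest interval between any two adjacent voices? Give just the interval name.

Adjacent intervals: F#4→A#4 = major third; A#4→C#5 = minor third; C#5→G#5 = perfect fifth; G#5→B5 = minor third; B5→D#6 = major third.
The largest is C#5 to G#5, a perfect fifth (7 semitones).

perfect fifth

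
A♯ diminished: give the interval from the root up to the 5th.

A♯ diminished: A♯-C♯-E.
Root = A♯; 5th = E.
A♯ up to E is 6 semitones, a half step narrower than a perfect fifth, so the interval is diminished.

diminished fifth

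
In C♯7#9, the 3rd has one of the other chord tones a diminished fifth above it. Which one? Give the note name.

Spelling the chord: C♯-E♯-G♯-B-D𝄪.
The 3rd is E♯. A diminished fifth above E♯ is B.
B is the chord's 7th.

B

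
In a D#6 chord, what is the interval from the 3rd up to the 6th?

perfect fourth

The chord tones of D#6 (D# major sixth) are D# F## A# B#.
3rd = F##; 6th = B#.
Counting 4 letters and 5 half steps from F## gives a perfect fourth.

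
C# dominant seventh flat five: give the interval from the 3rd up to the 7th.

diminished 5th

Spelling the chord: C#-E#-G-B.
That puts E# below B.
E# up to B is 6 semitones, a half step narrower than a perfect fifth, so the interval is diminished.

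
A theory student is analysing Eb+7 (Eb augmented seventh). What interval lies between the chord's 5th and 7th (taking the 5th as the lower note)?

diminished third

The chord tones of Eb augmented seventh are Eb-G-B-Db.
The 5th is B and the 7th is Db.
From B to Db: 2 semitones over a third = diminished.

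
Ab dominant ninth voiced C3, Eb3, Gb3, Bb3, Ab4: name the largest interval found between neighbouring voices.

minor seventh

Adjacent intervals: C3→Eb3 = minor third; Eb3→Gb3 = minor third; Gb3→Bb3 = major third; Bb3→Ab4 = minor seventh.
The largest is Bb3 to Ab4, a minor seventh (10 semitones).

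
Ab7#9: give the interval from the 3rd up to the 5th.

minor third

Ab dominant seventh sharp nine is spelled Ab C Eb Gb B.
The 3rd is C and the 5th is Eb.
3 letter names make it a third; at 3 semitones (a half step narrower than major) the quality is minor.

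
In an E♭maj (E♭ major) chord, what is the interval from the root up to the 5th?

The chord tones of E♭maj are E♭, G, B♭.
That puts E♭ below B♭.
E♭ up to B♭ spans 5 letter names and 7 semitones — a perfect fifth.

P5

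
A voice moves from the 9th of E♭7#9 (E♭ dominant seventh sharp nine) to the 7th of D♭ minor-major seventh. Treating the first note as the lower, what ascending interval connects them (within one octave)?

diminished fifth

E♭7#9 (E♭ dominant seventh sharp nine) has F♯ as its 9th, and D♭ minor-major seventh has C as its 7th.
From F♯ to C: 6 semitones over a fifth = diminished.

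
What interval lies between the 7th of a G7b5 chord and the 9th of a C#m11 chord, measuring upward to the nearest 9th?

augmented 6th

G7b5 has F as its 7th, and C#m11 has D# as its 9th.
From F to D#: 10 semitones over a sixth = augmented.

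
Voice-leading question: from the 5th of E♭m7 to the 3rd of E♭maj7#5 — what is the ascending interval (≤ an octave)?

M6

E♭m7 has B♭ as its 5th, and E♭maj7#5 has G as its 3rd.
From B♭ to G is 9 semitones, exactly the major sixth.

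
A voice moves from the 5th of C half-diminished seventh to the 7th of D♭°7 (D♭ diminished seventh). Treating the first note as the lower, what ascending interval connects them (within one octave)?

diminished fourth

C half-diminished seventh has G♭ as its 5th, and D♭°7 (D♭ diminished seventh) has C𝄫 as its 7th.
From G♭ to C𝄫: 4 semitones over a fourth = diminished.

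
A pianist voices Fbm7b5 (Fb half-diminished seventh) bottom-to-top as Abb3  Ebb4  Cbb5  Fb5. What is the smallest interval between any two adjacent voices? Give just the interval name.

Adjacent intervals: Abb3→Ebb4 = perfect fifth; Ebb4→Cbb5 = minor sixth; Cbb5→Fb5 = augmented fourth.
The smallest is Cbb5 to Fb5, an augmented fourth (6 semitones).

augmented fourth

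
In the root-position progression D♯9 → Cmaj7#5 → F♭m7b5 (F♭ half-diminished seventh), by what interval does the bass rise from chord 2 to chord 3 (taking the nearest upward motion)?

The roots are C and F♭.
C up to F♭ is 4 semitones, a half step narrower than a perfect fourth, so the interval is diminished.

diminished 4th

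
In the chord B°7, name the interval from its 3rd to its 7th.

diminished fifth

The chord tones of Bdim7 (B diminished seventh) are B–D–F–A♭.
That puts D below A♭.
From D to A♭: 6 semitones over a fifth = diminished.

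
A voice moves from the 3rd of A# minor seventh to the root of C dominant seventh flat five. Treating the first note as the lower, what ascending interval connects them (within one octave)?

The 3rd of A# minor seventh is C#; the root of C dominant seventh flat five is C.
8 letter names make it an octave; at 11 semitones (a half step narrower than perfect) the quality is diminished.

diminished octave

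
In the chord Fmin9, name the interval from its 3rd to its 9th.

major seventh

Fm9 is spelled F–Ab–C–Eb–G.
3rd = Ab; 9th = G.
Ab up to G spans 7 letter names and 11 semitones — a major seventh.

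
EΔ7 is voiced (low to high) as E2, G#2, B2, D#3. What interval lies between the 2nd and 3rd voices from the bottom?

m3

Those voices are G#2 and B2.
3 letter names make it a third; at 3 semitones (a half step narrower than major) the quality is minor.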